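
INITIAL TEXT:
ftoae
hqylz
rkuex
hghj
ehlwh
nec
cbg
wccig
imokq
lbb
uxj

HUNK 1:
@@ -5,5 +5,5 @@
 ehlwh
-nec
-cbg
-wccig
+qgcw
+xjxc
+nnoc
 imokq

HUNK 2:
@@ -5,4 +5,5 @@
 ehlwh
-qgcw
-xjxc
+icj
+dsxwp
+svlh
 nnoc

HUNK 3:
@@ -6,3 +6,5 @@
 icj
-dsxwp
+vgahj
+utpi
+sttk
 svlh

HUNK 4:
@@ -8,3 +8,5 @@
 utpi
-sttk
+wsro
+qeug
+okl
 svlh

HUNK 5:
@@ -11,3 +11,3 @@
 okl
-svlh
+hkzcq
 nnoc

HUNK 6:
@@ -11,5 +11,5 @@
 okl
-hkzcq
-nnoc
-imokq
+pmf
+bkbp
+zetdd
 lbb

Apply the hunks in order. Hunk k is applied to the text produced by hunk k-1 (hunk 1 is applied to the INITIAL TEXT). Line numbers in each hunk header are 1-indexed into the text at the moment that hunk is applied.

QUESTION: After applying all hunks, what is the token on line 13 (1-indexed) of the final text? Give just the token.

Answer: bkbp

Derivation:
Hunk 1: at line 5 remove [nec,cbg,wccig] add [qgcw,xjxc,nnoc] -> 11 lines: ftoae hqylz rkuex hghj ehlwh qgcw xjxc nnoc imokq lbb uxj
Hunk 2: at line 5 remove [qgcw,xjxc] add [icj,dsxwp,svlh] -> 12 lines: ftoae hqylz rkuex hghj ehlwh icj dsxwp svlh nnoc imokq lbb uxj
Hunk 3: at line 6 remove [dsxwp] add [vgahj,utpi,sttk] -> 14 lines: ftoae hqylz rkuex hghj ehlwh icj vgahj utpi sttk svlh nnoc imokq lbb uxj
Hunk 4: at line 8 remove [sttk] add [wsro,qeug,okl] -> 16 lines: ftoae hqylz rkuex hghj ehlwh icj vgahj utpi wsro qeug okl svlh nnoc imokq lbb uxj
Hunk 5: at line 11 remove [svlh] add [hkzcq] -> 16 lines: ftoae hqylz rkuex hghj ehlwh icj vgahj utpi wsro qeug okl hkzcq nnoc imokq lbb uxj
Hunk 6: at line 11 remove [hkzcq,nnoc,imokq] add [pmf,bkbp,zetdd] -> 16 lines: ftoae hqylz rkuex hghj ehlwh icj vgahj utpi wsro qeug okl pmf bkbp zetdd lbb uxj
Final line 13: bkbp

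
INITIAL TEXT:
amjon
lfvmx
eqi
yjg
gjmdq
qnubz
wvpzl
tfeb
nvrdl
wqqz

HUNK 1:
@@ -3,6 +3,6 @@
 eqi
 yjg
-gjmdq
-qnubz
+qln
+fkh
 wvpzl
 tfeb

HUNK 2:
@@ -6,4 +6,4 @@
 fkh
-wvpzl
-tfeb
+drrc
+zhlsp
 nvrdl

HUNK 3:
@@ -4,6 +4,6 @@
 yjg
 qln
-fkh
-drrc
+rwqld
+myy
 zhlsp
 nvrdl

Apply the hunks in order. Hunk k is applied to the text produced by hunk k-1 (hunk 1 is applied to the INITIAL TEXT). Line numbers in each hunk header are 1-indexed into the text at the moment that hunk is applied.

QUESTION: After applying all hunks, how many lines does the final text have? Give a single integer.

Answer: 10

Derivation:
Hunk 1: at line 3 remove [gjmdq,qnubz] add [qln,fkh] -> 10 lines: amjon lfvmx eqi yjg qln fkh wvpzl tfeb nvrdl wqqz
Hunk 2: at line 6 remove [wvpzl,tfeb] add [drrc,zhlsp] -> 10 lines: amjon lfvmx eqi yjg qln fkh drrc zhlsp nvrdl wqqz
Hunk 3: at line 4 remove [fkh,drrc] add [rwqld,myy] -> 10 lines: amjon lfvmx eqi yjg qln rwqld myy zhlsp nvrdl wqqz
Final line count: 10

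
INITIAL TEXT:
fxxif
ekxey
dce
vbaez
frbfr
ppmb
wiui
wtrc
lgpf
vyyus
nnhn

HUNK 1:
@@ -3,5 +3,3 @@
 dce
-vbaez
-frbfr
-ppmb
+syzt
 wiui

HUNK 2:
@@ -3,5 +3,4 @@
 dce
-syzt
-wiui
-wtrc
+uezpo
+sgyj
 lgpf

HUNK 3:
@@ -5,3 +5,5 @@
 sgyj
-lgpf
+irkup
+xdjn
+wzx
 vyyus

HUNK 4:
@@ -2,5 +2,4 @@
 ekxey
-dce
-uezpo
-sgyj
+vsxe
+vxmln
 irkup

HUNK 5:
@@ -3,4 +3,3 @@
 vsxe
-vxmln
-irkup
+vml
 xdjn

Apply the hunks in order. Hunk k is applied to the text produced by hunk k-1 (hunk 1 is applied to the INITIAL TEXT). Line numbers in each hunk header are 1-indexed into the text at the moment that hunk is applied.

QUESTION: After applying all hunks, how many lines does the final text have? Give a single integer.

Hunk 1: at line 3 remove [vbaez,frbfr,ppmb] add [syzt] -> 9 lines: fxxif ekxey dce syzt wiui wtrc lgpf vyyus nnhn
Hunk 2: at line 3 remove [syzt,wiui,wtrc] add [uezpo,sgyj] -> 8 lines: fxxif ekxey dce uezpo sgyj lgpf vyyus nnhn
Hunk 3: at line 5 remove [lgpf] add [irkup,xdjn,wzx] -> 10 lines: fxxif ekxey dce uezpo sgyj irkup xdjn wzx vyyus nnhn
Hunk 4: at line 2 remove [dce,uezpo,sgyj] add [vsxe,vxmln] -> 9 lines: fxxif ekxey vsxe vxmln irkup xdjn wzx vyyus nnhn
Hunk 5: at line 3 remove [vxmln,irkup] add [vml] -> 8 lines: fxxif ekxey vsxe vml xdjn wzx vyyus nnhn
Final line count: 8

Answer: 8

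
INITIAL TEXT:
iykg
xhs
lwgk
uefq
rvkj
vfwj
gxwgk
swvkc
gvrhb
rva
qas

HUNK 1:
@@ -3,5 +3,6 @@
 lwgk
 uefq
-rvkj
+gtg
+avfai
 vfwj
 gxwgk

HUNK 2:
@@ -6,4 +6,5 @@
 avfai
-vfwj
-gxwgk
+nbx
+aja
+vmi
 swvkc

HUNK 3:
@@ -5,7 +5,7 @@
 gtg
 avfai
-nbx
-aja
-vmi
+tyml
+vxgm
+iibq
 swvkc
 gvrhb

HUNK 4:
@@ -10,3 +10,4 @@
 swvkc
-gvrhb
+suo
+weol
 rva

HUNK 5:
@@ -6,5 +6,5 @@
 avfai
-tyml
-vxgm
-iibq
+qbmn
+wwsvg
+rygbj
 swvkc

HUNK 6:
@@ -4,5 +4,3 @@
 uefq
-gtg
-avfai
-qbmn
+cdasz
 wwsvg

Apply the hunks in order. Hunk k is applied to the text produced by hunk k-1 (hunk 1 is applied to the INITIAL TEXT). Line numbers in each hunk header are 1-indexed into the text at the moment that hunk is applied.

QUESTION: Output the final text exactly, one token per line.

Answer: iykg
xhs
lwgk
uefq
cdasz
wwsvg
rygbj
swvkc
suo
weol
rva
qas

Derivation:
Hunk 1: at line 3 remove [rvkj] add [gtg,avfai] -> 12 lines: iykg xhs lwgk uefq gtg avfai vfwj gxwgk swvkc gvrhb rva qas
Hunk 2: at line 6 remove [vfwj,gxwgk] add [nbx,aja,vmi] -> 13 lines: iykg xhs lwgk uefq gtg avfai nbx aja vmi swvkc gvrhb rva qas
Hunk 3: at line 5 remove [nbx,aja,vmi] add [tyml,vxgm,iibq] -> 13 lines: iykg xhs lwgk uefq gtg avfai tyml vxgm iibq swvkc gvrhb rva qas
Hunk 4: at line 10 remove [gvrhb] add [suo,weol] -> 14 lines: iykg xhs lwgk uefq gtg avfai tyml vxgm iibq swvkc suo weol rva qas
Hunk 5: at line 6 remove [tyml,vxgm,iibq] add [qbmn,wwsvg,rygbj] -> 14 lines: iykg xhs lwgk uefq gtg avfai qbmn wwsvg rygbj swvkc suo weol rva qas
Hunk 6: at line 4 remove [gtg,avfai,qbmn] add [cdasz] -> 12 lines: iykg xhs lwgk uefq cdasz wwsvg rygbj swvkc suo weol rva qas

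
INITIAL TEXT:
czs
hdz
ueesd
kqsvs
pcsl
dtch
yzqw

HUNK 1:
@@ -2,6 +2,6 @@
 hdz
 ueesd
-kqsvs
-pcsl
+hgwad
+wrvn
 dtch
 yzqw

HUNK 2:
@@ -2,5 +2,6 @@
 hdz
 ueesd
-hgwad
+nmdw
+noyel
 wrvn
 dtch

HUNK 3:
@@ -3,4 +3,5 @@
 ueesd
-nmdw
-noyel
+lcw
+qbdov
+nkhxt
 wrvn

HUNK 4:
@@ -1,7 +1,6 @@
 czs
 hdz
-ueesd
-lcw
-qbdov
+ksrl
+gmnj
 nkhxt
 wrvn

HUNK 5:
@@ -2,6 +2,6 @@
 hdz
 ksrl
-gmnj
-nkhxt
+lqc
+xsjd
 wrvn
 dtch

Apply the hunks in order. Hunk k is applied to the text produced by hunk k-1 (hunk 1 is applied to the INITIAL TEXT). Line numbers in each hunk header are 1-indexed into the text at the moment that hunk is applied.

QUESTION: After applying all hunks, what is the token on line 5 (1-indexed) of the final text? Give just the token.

Hunk 1: at line 2 remove [kqsvs,pcsl] add [hgwad,wrvn] -> 7 lines: czs hdz ueesd hgwad wrvn dtch yzqw
Hunk 2: at line 2 remove [hgwad] add [nmdw,noyel] -> 8 lines: czs hdz ueesd nmdw noyel wrvn dtch yzqw
Hunk 3: at line 3 remove [nmdw,noyel] add [lcw,qbdov,nkhxt] -> 9 lines: czs hdz ueesd lcw qbdov nkhxt wrvn dtch yzqw
Hunk 4: at line 1 remove [ueesd,lcw,qbdov] add [ksrl,gmnj] -> 8 lines: czs hdz ksrl gmnj nkhxt wrvn dtch yzqw
Hunk 5: at line 2 remove [gmnj,nkhxt] add [lqc,xsjd] -> 8 lines: czs hdz ksrl lqc xsjd wrvn dtch yzqw
Final line 5: xsjd

Answer: xsjd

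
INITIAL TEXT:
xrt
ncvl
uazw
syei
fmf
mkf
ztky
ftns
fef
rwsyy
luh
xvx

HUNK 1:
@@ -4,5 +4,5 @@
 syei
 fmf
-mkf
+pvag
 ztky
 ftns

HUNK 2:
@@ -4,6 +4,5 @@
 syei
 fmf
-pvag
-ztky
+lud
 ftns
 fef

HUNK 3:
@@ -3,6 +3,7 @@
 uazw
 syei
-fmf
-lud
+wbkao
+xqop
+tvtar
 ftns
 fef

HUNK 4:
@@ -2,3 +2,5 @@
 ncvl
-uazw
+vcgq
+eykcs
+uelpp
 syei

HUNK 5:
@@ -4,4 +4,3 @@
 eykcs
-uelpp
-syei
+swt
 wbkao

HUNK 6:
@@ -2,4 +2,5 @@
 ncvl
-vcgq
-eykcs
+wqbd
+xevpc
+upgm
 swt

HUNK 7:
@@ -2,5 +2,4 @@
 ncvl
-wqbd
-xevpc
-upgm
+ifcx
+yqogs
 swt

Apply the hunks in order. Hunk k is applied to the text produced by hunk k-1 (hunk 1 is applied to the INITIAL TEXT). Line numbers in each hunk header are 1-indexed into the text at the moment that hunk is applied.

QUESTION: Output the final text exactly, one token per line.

Answer: xrt
ncvl
ifcx
yqogs
swt
wbkao
xqop
tvtar
ftns
fef
rwsyy
luh
xvx

Derivation:
Hunk 1: at line 4 remove [mkf] add [pvag] -> 12 lines: xrt ncvl uazw syei fmf pvag ztky ftns fef rwsyy luh xvx
Hunk 2: at line 4 remove [pvag,ztky] add [lud] -> 11 lines: xrt ncvl uazw syei fmf lud ftns fef rwsyy luh xvx
Hunk 3: at line 3 remove [fmf,lud] add [wbkao,xqop,tvtar] -> 12 lines: xrt ncvl uazw syei wbkao xqop tvtar ftns fef rwsyy luh xvx
Hunk 4: at line 2 remove [uazw] add [vcgq,eykcs,uelpp] -> 14 lines: xrt ncvl vcgq eykcs uelpp syei wbkao xqop tvtar ftns fef rwsyy luh xvx
Hunk 5: at line 4 remove [uelpp,syei] add [swt] -> 13 lines: xrt ncvl vcgq eykcs swt wbkao xqop tvtar ftns fef rwsyy luh xvx
Hunk 6: at line 2 remove [vcgq,eykcs] add [wqbd,xevpc,upgm] -> 14 lines: xrt ncvl wqbd xevpc upgm swt wbkao xqop tvtar ftns fef rwsyy luh xvx
Hunk 7: at line 2 remove [wqbd,xevpc,upgm] add [ifcx,yqogs] -> 13 lines: xrt ncvl ifcx yqogs swt wbkao xqop tvtar ftns fef rwsyy luh xvx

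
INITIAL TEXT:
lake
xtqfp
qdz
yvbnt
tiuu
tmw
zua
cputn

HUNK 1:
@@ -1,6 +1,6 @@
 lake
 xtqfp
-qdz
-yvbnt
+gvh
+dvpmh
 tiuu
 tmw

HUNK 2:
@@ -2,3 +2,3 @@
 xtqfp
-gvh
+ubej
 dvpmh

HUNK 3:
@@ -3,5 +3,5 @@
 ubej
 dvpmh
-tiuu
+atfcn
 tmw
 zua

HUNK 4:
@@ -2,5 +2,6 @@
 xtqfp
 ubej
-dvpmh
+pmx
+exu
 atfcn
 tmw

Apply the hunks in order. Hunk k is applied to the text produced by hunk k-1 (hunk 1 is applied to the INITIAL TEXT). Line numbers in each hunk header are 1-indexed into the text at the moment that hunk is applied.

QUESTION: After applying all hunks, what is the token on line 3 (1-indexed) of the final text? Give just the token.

Hunk 1: at line 1 remove [qdz,yvbnt] add [gvh,dvpmh] -> 8 lines: lake xtqfp gvh dvpmh tiuu tmw zua cputn
Hunk 2: at line 2 remove [gvh] add [ubej] -> 8 lines: lake xtqfp ubej dvpmh tiuu tmw zua cputn
Hunk 3: at line 3 remove [tiuu] add [atfcn] -> 8 lines: lake xtqfp ubej dvpmh atfcn tmw zua cputn
Hunk 4: at line 2 remove [dvpmh] add [pmx,exu] -> 9 lines: lake xtqfp ubej pmx exu atfcn tmw zua cputn
Final line 3: ubej

Answer: ubej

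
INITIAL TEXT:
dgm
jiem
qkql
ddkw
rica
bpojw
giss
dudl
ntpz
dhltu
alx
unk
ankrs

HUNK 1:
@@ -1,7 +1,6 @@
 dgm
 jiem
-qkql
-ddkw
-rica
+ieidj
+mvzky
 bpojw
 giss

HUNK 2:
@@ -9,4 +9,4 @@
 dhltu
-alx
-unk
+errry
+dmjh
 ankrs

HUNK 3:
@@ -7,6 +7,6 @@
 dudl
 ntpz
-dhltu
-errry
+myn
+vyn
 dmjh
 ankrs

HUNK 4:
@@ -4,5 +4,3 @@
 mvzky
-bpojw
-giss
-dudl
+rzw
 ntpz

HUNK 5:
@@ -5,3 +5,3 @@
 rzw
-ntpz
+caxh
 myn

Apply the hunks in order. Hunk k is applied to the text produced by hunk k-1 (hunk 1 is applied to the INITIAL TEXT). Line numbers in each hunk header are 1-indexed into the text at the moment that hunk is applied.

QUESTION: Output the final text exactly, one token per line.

Answer: dgm
jiem
ieidj
mvzky
rzw
caxh
myn
vyn
dmjh
ankrs

Derivation:
Hunk 1: at line 1 remove [qkql,ddkw,rica] add [ieidj,mvzky] -> 12 lines: dgm jiem ieidj mvzky bpojw giss dudl ntpz dhltu alx unk ankrs
Hunk 2: at line 9 remove [alx,unk] add [errry,dmjh] -> 12 lines: dgm jiem ieidj mvzky bpojw giss dudl ntpz dhltu errry dmjh ankrs
Hunk 3: at line 7 remove [dhltu,errry] add [myn,vyn] -> 12 lines: dgm jiem ieidj mvzky bpojw giss dudl ntpz myn vyn dmjh ankrs
Hunk 4: at line 4 remove [bpojw,giss,dudl] add [rzw] -> 10 lines: dgm jiem ieidj mvzky rzw ntpz myn vyn dmjh ankrs
Hunk 5: at line 5 remove [ntpz] add [caxh] -> 10 lines: dgm jiem ieidj mvzky rzw caxh myn vyn dmjh ankrs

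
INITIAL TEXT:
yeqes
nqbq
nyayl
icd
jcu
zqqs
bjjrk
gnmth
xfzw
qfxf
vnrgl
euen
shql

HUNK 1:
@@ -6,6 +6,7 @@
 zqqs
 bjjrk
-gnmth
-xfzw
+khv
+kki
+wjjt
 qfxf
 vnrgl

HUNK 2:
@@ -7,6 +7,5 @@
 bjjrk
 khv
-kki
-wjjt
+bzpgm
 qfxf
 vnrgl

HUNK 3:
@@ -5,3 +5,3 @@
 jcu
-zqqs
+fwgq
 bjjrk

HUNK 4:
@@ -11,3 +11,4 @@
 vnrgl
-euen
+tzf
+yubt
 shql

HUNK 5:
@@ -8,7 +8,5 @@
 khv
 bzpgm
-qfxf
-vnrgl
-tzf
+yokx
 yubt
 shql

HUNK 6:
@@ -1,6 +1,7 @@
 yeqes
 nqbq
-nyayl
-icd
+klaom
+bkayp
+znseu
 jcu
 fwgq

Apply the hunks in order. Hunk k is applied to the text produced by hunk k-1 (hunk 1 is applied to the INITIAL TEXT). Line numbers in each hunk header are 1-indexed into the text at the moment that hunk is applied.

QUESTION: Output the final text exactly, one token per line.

Answer: yeqes
nqbq
klaom
bkayp
znseu
jcu
fwgq
bjjrk
khv
bzpgm
yokx
yubt
shql

Derivation:
Hunk 1: at line 6 remove [gnmth,xfzw] add [khv,kki,wjjt] -> 14 lines: yeqes nqbq nyayl icd jcu zqqs bjjrk khv kki wjjt qfxf vnrgl euen shql
Hunk 2: at line 7 remove [kki,wjjt] add [bzpgm] -> 13 lines: yeqes nqbq nyayl icd jcu zqqs bjjrk khv bzpgm qfxf vnrgl euen shql
Hunk 3: at line 5 remove [zqqs] add [fwgq] -> 13 lines: yeqes nqbq nyayl icd jcu fwgq bjjrk khv bzpgm qfxf vnrgl euen shql
Hunk 4: at line 11 remove [euen] add [tzf,yubt] -> 14 lines: yeqes nqbq nyayl icd jcu fwgq bjjrk khv bzpgm qfxf vnrgl tzf yubt shql
Hunk 5: at line 8 remove [qfxf,vnrgl,tzf] add [yokx] -> 12 lines: yeqes nqbq nyayl icd jcu fwgq bjjrk khv bzpgm yokx yubt shql
Hunk 6: at line 1 remove [nyayl,icd] add [klaom,bkayp,znseu] -> 13 lines: yeqes nqbq klaom bkayp znseu jcu fwgq bjjrk khv bzpgm yokx yubt shql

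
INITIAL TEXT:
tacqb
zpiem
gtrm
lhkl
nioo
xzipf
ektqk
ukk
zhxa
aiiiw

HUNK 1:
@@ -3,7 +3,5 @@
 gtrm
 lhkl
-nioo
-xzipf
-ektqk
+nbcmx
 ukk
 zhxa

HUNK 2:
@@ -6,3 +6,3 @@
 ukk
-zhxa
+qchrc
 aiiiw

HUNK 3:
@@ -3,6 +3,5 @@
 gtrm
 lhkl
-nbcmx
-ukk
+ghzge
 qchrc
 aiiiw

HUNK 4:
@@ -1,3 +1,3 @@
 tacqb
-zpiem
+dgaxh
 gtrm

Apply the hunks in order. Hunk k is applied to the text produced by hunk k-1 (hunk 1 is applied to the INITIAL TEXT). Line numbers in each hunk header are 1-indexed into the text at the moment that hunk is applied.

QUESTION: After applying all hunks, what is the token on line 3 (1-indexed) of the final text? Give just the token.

Answer: gtrm

Derivation:
Hunk 1: at line 3 remove [nioo,xzipf,ektqk] add [nbcmx] -> 8 lines: tacqb zpiem gtrm lhkl nbcmx ukk zhxa aiiiw
Hunk 2: at line 6 remove [zhxa] add [qchrc] -> 8 lines: tacqb zpiem gtrm lhkl nbcmx ukk qchrc aiiiw
Hunk 3: at line 3 remove [nbcmx,ukk] add [ghzge] -> 7 lines: tacqb zpiem gtrm lhkl ghzge qchrc aiiiw
Hunk 4: at line 1 remove [zpiem] add [dgaxh] -> 7 lines: tacqb dgaxh gtrm lhkl ghzge qchrc aiiiw
Final line 3: gtrm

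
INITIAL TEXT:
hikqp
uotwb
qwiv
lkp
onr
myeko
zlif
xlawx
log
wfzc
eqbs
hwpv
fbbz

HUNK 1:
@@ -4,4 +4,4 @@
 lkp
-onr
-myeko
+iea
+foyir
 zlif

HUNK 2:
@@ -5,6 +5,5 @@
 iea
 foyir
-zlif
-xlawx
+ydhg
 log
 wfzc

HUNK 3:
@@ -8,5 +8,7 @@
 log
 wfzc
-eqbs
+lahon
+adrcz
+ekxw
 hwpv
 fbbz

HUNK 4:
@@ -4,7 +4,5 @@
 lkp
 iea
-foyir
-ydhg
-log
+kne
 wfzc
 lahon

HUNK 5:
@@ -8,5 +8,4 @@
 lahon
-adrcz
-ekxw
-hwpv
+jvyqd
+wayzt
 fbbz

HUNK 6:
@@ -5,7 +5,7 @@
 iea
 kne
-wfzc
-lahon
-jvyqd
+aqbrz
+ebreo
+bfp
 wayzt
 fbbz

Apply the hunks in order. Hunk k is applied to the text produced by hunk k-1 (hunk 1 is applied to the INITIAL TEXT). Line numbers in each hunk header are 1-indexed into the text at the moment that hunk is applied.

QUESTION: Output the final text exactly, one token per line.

Answer: hikqp
uotwb
qwiv
lkp
iea
kne
aqbrz
ebreo
bfp
wayzt
fbbz

Derivation:
Hunk 1: at line 4 remove [onr,myeko] add [iea,foyir] -> 13 lines: hikqp uotwb qwiv lkp iea foyir zlif xlawx log wfzc eqbs hwpv fbbz
Hunk 2: at line 5 remove [zlif,xlawx] add [ydhg] -> 12 lines: hikqp uotwb qwiv lkp iea foyir ydhg log wfzc eqbs hwpv fbbz
Hunk 3: at line 8 remove [eqbs] add [lahon,adrcz,ekxw] -> 14 lines: hikqp uotwb qwiv lkp iea foyir ydhg log wfzc lahon adrcz ekxw hwpv fbbz
Hunk 4: at line 4 remove [foyir,ydhg,log] add [kne] -> 12 lines: hikqp uotwb qwiv lkp iea kne wfzc lahon adrcz ekxw hwpv fbbz
Hunk 5: at line 8 remove [adrcz,ekxw,hwpv] add [jvyqd,wayzt] -> 11 lines: hikqp uotwb qwiv lkp iea kne wfzc lahon jvyqd wayzt fbbz
Hunk 6: at line 5 remove [wfzc,lahon,jvyqd] add [aqbrz,ebreo,bfp] -> 11 lines: hikqp uotwb qwiv lkp iea kne aqbrz ebreo bfp wayzt fbbz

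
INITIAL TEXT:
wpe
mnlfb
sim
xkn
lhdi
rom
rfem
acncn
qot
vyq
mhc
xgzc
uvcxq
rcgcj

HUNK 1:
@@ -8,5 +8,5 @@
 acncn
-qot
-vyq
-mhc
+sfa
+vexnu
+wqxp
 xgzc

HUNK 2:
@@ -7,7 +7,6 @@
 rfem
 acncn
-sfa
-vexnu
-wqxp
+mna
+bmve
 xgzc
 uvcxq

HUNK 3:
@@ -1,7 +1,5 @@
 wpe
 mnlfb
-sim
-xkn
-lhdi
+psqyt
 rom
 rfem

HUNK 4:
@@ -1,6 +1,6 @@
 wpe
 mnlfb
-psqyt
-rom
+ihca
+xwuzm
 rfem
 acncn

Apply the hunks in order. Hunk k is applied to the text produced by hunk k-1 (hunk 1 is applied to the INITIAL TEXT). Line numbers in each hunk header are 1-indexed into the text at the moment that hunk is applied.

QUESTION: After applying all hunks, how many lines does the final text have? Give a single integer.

Hunk 1: at line 8 remove [qot,vyq,mhc] add [sfa,vexnu,wqxp] -> 14 lines: wpe mnlfb sim xkn lhdi rom rfem acncn sfa vexnu wqxp xgzc uvcxq rcgcj
Hunk 2: at line 7 remove [sfa,vexnu,wqxp] add [mna,bmve] -> 13 lines: wpe mnlfb sim xkn lhdi rom rfem acncn mna bmve xgzc uvcxq rcgcj
Hunk 3: at line 1 remove [sim,xkn,lhdi] add [psqyt] -> 11 lines: wpe mnlfb psqyt rom rfem acncn mna bmve xgzc uvcxq rcgcj
Hunk 4: at line 1 remove [psqyt,rom] add [ihca,xwuzm] -> 11 lines: wpe mnlfb ihca xwuzm rfem acncn mna bmve xgzc uvcxq rcgcj
Final line count: 11

Answer: 11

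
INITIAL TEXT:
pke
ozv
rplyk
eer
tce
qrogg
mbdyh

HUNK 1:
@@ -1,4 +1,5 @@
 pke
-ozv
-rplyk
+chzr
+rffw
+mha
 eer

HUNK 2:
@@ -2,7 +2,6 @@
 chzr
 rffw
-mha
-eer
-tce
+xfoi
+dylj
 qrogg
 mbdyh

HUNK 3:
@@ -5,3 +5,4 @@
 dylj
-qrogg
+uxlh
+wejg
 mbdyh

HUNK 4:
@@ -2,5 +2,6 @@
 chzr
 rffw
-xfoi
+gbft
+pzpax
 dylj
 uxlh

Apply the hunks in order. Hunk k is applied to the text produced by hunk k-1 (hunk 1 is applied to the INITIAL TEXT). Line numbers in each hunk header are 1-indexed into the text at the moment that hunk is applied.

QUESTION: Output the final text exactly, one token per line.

Hunk 1: at line 1 remove [ozv,rplyk] add [chzr,rffw,mha] -> 8 lines: pke chzr rffw mha eer tce qrogg mbdyh
Hunk 2: at line 2 remove [mha,eer,tce] add [xfoi,dylj] -> 7 lines: pke chzr rffw xfoi dylj qrogg mbdyh
Hunk 3: at line 5 remove [qrogg] add [uxlh,wejg] -> 8 lines: pke chzr rffw xfoi dylj uxlh wejg mbdyh
Hunk 4: at line 2 remove [xfoi] add [gbft,pzpax] -> 9 lines: pke chzr rffw gbft pzpax dylj uxlh wejg mbdyh

Answer: pke
chzr
rffw
gbft
pzpax
dylj
uxlh
wejg
mbdyh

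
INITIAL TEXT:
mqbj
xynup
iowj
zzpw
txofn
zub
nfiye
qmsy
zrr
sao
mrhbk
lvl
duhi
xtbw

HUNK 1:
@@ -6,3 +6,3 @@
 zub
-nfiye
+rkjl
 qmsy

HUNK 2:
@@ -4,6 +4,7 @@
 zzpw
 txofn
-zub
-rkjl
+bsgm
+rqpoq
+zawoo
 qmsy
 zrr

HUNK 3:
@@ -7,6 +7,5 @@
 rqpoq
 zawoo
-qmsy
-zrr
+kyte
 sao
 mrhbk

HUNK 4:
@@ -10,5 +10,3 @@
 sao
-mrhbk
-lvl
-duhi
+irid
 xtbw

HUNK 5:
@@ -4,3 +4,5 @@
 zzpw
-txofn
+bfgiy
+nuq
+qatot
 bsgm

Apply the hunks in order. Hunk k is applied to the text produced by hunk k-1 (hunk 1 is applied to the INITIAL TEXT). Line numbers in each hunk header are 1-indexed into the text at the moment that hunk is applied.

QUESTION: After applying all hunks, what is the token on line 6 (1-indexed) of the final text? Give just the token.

Answer: nuq

Derivation:
Hunk 1: at line 6 remove [nfiye] add [rkjl] -> 14 lines: mqbj xynup iowj zzpw txofn zub rkjl qmsy zrr sao mrhbk lvl duhi xtbw
Hunk 2: at line 4 remove [zub,rkjl] add [bsgm,rqpoq,zawoo] -> 15 lines: mqbj xynup iowj zzpw txofn bsgm rqpoq zawoo qmsy zrr sao mrhbk lvl duhi xtbw
Hunk 3: at line 7 remove [qmsy,zrr] add [kyte] -> 14 lines: mqbj xynup iowj zzpw txofn bsgm rqpoq zawoo kyte sao mrhbk lvl duhi xtbw
Hunk 4: at line 10 remove [mrhbk,lvl,duhi] add [irid] -> 12 lines: mqbj xynup iowj zzpw txofn bsgm rqpoq zawoo kyte sao irid xtbw
Hunk 5: at line 4 remove [txofn] add [bfgiy,nuq,qatot] -> 14 lines: mqbj xynup iowj zzpw bfgiy nuq qatot bsgm rqpoq zawoo kyte sao irid xtbw
Final line 6: nuq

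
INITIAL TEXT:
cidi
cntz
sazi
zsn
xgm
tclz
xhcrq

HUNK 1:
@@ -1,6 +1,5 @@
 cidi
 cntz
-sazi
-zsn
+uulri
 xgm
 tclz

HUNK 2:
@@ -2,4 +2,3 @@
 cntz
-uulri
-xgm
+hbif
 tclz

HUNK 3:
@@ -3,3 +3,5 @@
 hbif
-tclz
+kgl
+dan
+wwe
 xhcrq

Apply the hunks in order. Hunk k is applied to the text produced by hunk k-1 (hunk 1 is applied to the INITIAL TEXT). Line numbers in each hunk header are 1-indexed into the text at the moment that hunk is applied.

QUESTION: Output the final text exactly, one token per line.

Hunk 1: at line 1 remove [sazi,zsn] add [uulri] -> 6 lines: cidi cntz uulri xgm tclz xhcrq
Hunk 2: at line 2 remove [uulri,xgm] add [hbif] -> 5 lines: cidi cntz hbif tclz xhcrq
Hunk 3: at line 3 remove [tclz] add [kgl,dan,wwe] -> 7 lines: cidi cntz hbif kgl dan wwe xhcrq

Answer: cidi
cntz
hbif
kgl
dan
wwe
xhcrq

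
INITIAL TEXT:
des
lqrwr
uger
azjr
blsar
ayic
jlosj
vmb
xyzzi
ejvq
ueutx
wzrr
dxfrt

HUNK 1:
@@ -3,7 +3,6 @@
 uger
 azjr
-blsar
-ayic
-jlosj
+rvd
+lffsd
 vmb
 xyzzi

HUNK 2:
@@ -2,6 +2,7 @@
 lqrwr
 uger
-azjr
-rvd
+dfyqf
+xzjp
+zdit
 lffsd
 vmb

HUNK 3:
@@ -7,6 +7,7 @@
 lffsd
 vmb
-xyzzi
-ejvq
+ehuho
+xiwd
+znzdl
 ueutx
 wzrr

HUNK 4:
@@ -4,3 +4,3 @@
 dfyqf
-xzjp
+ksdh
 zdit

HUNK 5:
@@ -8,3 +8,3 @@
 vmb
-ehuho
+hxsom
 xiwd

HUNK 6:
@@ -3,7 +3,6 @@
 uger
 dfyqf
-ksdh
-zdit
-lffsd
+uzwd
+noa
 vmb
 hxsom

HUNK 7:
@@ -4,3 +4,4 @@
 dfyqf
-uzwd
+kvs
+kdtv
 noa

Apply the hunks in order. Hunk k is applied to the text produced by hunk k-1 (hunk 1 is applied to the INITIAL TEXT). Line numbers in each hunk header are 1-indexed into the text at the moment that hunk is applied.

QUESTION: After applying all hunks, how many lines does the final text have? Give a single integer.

Hunk 1: at line 3 remove [blsar,ayic,jlosj] add [rvd,lffsd] -> 12 lines: des lqrwr uger azjr rvd lffsd vmb xyzzi ejvq ueutx wzrr dxfrt
Hunk 2: at line 2 remove [azjr,rvd] add [dfyqf,xzjp,zdit] -> 13 lines: des lqrwr uger dfyqf xzjp zdit lffsd vmb xyzzi ejvq ueutx wzrr dxfrt
Hunk 3: at line 7 remove [xyzzi,ejvq] add [ehuho,xiwd,znzdl] -> 14 lines: des lqrwr uger dfyqf xzjp zdit lffsd vmb ehuho xiwd znzdl ueutx wzrr dxfrt
Hunk 4: at line 4 remove [xzjp] add [ksdh] -> 14 lines: des lqrwr uger dfyqf ksdh zdit lffsd vmb ehuho xiwd znzdl ueutx wzrr dxfrt
Hunk 5: at line 8 remove [ehuho] add [hxsom] -> 14 lines: des lqrwr uger dfyqf ksdh zdit lffsd vmb hxsom xiwd znzdl ueutx wzrr dxfrt
Hunk 6: at line 3 remove [ksdh,zdit,lffsd] add [uzwd,noa] -> 13 lines: des lqrwr uger dfyqf uzwd noa vmb hxsom xiwd znzdl ueutx wzrr dxfrt
Hunk 7: at line 4 remove [uzwd] add [kvs,kdtv] -> 14 lines: des lqrwr uger dfyqf kvs kdtv noa vmb hxsom xiwd znzdl ueutx wzrr dxfrt
Final line count: 14

Answer: 14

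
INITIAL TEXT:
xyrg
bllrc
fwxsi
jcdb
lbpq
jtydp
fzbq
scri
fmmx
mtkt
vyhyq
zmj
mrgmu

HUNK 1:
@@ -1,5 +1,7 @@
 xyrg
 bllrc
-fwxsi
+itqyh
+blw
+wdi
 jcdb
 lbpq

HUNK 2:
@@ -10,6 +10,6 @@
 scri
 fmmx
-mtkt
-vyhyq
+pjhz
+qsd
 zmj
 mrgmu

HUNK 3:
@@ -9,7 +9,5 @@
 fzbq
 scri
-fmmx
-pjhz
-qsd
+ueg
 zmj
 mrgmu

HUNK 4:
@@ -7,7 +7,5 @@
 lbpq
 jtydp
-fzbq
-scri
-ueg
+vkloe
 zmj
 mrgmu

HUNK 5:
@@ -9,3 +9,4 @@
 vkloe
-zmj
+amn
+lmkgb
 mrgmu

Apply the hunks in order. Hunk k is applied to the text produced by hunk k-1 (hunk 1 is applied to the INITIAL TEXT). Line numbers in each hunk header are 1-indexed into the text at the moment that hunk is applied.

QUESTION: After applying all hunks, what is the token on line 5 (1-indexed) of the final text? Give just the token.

Answer: wdi

Derivation:
Hunk 1: at line 1 remove [fwxsi] add [itqyh,blw,wdi] -> 15 lines: xyrg bllrc itqyh blw wdi jcdb lbpq jtydp fzbq scri fmmx mtkt vyhyq zmj mrgmu
Hunk 2: at line 10 remove [mtkt,vyhyq] add [pjhz,qsd] -> 15 lines: xyrg bllrc itqyh blw wdi jcdb lbpq jtydp fzbq scri fmmx pjhz qsd zmj mrgmu
Hunk 3: at line 9 remove [fmmx,pjhz,qsd] add [ueg] -> 13 lines: xyrg bllrc itqyh blw wdi jcdb lbpq jtydp fzbq scri ueg zmj mrgmu
Hunk 4: at line 7 remove [fzbq,scri,ueg] add [vkloe] -> 11 lines: xyrg bllrc itqyh blw wdi jcdb lbpq jtydp vkloe zmj mrgmu
Hunk 5: at line 9 remove [zmj] add [amn,lmkgb] -> 12 lines: xyrg bllrc itqyh blw wdi jcdb lbpq jtydp vkloe amn lmkgb mrgmu
Final line 5: wdi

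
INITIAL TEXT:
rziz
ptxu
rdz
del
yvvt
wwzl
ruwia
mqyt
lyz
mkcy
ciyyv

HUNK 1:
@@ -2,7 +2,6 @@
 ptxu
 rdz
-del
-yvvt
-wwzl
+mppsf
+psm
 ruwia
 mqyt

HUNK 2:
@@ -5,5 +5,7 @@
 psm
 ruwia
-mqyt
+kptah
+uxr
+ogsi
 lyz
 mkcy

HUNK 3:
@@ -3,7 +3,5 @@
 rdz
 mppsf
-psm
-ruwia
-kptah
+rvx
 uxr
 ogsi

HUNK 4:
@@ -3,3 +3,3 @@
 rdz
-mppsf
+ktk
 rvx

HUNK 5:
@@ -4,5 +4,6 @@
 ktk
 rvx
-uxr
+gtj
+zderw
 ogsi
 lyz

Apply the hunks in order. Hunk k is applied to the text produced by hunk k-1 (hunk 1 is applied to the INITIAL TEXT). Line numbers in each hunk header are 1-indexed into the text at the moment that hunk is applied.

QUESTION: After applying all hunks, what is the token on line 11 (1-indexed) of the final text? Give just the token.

Answer: ciyyv

Derivation:
Hunk 1: at line 2 remove [del,yvvt,wwzl] add [mppsf,psm] -> 10 lines: rziz ptxu rdz mppsf psm ruwia mqyt lyz mkcy ciyyv
Hunk 2: at line 5 remove [mqyt] add [kptah,uxr,ogsi] -> 12 lines: rziz ptxu rdz mppsf psm ruwia kptah uxr ogsi lyz mkcy ciyyv
Hunk 3: at line 3 remove [psm,ruwia,kptah] add [rvx] -> 10 lines: rziz ptxu rdz mppsf rvx uxr ogsi lyz mkcy ciyyv
Hunk 4: at line 3 remove [mppsf] add [ktk] -> 10 lines: rziz ptxu rdz ktk rvx uxr ogsi lyz mkcy ciyyv
Hunk 5: at line 4 remove [uxr] add [gtj,zderw] -> 11 lines: rziz ptxu rdz ktk rvx gtj zderw ogsi lyz mkcy ciyyv
Final line 11: ciyyv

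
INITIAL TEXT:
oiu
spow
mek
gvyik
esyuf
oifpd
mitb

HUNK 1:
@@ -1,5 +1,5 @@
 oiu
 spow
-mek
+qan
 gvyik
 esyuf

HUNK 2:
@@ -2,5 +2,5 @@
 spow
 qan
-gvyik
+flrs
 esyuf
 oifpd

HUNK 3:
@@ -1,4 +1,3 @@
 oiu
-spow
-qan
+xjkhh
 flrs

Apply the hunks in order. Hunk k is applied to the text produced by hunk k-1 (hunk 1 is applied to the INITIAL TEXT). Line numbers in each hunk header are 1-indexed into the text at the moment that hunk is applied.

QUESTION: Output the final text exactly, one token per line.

Answer: oiu
xjkhh
flrs
esyuf
oifpd
mitb

Derivation:
Hunk 1: at line 1 remove [mek] add [qan] -> 7 lines: oiu spow qan gvyik esyuf oifpd mitb
Hunk 2: at line 2 remove [gvyik] add [flrs] -> 7 lines: oiu spow qan flrs esyuf oifpd mitb
Hunk 3: at line 1 remove [spow,qan] add [xjkhh] -> 6 lines: oiu xjkhh flrs esyuf oifpd mitb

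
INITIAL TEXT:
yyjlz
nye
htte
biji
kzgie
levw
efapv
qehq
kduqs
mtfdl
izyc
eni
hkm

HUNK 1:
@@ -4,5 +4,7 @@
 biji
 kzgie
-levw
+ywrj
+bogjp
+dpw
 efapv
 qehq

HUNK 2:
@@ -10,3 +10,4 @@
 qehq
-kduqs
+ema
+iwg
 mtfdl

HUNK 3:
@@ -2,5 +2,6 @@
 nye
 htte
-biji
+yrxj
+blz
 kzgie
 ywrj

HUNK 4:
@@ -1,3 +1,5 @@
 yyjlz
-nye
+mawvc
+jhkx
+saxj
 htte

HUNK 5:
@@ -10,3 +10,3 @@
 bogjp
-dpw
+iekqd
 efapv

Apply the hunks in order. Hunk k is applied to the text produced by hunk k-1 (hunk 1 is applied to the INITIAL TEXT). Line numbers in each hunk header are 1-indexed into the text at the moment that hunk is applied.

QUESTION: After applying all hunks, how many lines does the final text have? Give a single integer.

Hunk 1: at line 4 remove [levw] add [ywrj,bogjp,dpw] -> 15 lines: yyjlz nye htte biji kzgie ywrj bogjp dpw efapv qehq kduqs mtfdl izyc eni hkm
Hunk 2: at line 10 remove [kduqs] add [ema,iwg] -> 16 lines: yyjlz nye htte biji kzgie ywrj bogjp dpw efapv qehq ema iwg mtfdl izyc eni hkm
Hunk 3: at line 2 remove [biji] add [yrxj,blz] -> 17 lines: yyjlz nye htte yrxj blz kzgie ywrj bogjp dpw efapv qehq ema iwg mtfdl izyc eni hkm
Hunk 4: at line 1 remove [nye] add [mawvc,jhkx,saxj] -> 19 lines: yyjlz mawvc jhkx saxj htte yrxj blz kzgie ywrj bogjp dpw efapv qehq ema iwg mtfdl izyc eni hkm
Hunk 5: at line 10 remove [dpw] add [iekqd] -> 19 lines: yyjlz mawvc jhkx saxj htte yrxj blz kzgie ywrj bogjp iekqd efapv qehq ema iwg mtfdl izyc eni hkm
Final line count: 19

Answer: 19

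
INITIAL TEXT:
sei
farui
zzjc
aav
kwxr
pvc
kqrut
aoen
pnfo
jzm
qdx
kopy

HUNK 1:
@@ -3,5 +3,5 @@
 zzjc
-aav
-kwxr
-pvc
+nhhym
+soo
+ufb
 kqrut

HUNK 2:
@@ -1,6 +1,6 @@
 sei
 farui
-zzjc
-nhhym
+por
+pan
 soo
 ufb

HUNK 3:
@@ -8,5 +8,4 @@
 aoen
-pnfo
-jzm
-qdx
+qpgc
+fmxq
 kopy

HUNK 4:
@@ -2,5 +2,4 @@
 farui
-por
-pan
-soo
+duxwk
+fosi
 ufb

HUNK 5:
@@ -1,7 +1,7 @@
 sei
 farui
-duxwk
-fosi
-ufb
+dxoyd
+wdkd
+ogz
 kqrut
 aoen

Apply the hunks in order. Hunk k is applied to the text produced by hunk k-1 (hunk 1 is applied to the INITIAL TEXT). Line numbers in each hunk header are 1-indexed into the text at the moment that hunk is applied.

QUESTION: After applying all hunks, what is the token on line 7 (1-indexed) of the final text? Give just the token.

Answer: aoen

Derivation:
Hunk 1: at line 3 remove [aav,kwxr,pvc] add [nhhym,soo,ufb] -> 12 lines: sei farui zzjc nhhym soo ufb kqrut aoen pnfo jzm qdx kopy
Hunk 2: at line 1 remove [zzjc,nhhym] add [por,pan] -> 12 lines: sei farui por pan soo ufb kqrut aoen pnfo jzm qdx kopy
Hunk 3: at line 8 remove [pnfo,jzm,qdx] add [qpgc,fmxq] -> 11 lines: sei farui por pan soo ufb kqrut aoen qpgc fmxq kopy
Hunk 4: at line 2 remove [por,pan,soo] add [duxwk,fosi] -> 10 lines: sei farui duxwk fosi ufb kqrut aoen qpgc fmxq kopy
Hunk 5: at line 1 remove [duxwk,fosi,ufb] add [dxoyd,wdkd,ogz] -> 10 lines: sei farui dxoyd wdkd ogz kqrut aoen qpgc fmxq kopy
Final line 7: aoen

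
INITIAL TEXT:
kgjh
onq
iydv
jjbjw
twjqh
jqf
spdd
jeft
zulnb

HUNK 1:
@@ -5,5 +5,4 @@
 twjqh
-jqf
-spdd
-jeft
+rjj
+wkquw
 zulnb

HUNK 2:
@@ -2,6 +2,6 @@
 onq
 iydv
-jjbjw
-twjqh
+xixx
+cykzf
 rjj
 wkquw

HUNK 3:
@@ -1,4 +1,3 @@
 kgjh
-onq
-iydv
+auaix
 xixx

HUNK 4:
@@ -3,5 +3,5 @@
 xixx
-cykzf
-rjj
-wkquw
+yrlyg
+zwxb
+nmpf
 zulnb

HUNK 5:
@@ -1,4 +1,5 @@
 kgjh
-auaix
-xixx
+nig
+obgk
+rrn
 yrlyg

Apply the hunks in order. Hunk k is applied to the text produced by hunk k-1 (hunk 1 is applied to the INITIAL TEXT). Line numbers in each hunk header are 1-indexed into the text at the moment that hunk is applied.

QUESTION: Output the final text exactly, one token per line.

Answer: kgjh
nig
obgk
rrn
yrlyg
zwxb
nmpf
zulnb

Derivation:
Hunk 1: at line 5 remove [jqf,spdd,jeft] add [rjj,wkquw] -> 8 lines: kgjh onq iydv jjbjw twjqh rjj wkquw zulnb
Hunk 2: at line 2 remove [jjbjw,twjqh] add [xixx,cykzf] -> 8 lines: kgjh onq iydv xixx cykzf rjj wkquw zulnb
Hunk 3: at line 1 remove [onq,iydv] add [auaix] -> 7 lines: kgjh auaix xixx cykzf rjj wkquw zulnb
Hunk 4: at line 3 remove [cykzf,rjj,wkquw] add [yrlyg,zwxb,nmpf] -> 7 lines: kgjh auaix xixx yrlyg zwxb nmpf zulnb
Hunk 5: at line 1 remove [auaix,xixx] add [nig,obgk,rrn] -> 8 lines: kgjh nig obgk rrn yrlyg zwxb nmpf zulnb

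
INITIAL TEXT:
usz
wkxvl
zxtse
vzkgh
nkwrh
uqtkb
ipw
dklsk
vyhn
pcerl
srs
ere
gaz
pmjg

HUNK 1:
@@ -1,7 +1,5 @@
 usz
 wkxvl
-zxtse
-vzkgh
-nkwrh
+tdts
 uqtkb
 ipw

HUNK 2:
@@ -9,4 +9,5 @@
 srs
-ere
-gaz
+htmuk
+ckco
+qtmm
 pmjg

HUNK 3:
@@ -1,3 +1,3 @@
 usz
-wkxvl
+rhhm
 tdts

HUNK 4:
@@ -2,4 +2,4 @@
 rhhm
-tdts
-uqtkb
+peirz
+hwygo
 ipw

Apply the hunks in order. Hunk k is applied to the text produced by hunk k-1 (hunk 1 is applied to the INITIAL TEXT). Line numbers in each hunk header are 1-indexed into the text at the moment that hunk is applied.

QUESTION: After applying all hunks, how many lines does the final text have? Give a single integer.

Hunk 1: at line 1 remove [zxtse,vzkgh,nkwrh] add [tdts] -> 12 lines: usz wkxvl tdts uqtkb ipw dklsk vyhn pcerl srs ere gaz pmjg
Hunk 2: at line 9 remove [ere,gaz] add [htmuk,ckco,qtmm] -> 13 lines: usz wkxvl tdts uqtkb ipw dklsk vyhn pcerl srs htmuk ckco qtmm pmjg
Hunk 3: at line 1 remove [wkxvl] add [rhhm] -> 13 lines: usz rhhm tdts uqtkb ipw dklsk vyhn pcerl srs htmuk ckco qtmm pmjg
Hunk 4: at line 2 remove [tdts,uqtkb] add [peirz,hwygo] -> 13 lines: usz rhhm peirz hwygo ipw dklsk vyhn pcerl srs htmuk ckco qtmm pmjg
Final line count: 13

Answer: 13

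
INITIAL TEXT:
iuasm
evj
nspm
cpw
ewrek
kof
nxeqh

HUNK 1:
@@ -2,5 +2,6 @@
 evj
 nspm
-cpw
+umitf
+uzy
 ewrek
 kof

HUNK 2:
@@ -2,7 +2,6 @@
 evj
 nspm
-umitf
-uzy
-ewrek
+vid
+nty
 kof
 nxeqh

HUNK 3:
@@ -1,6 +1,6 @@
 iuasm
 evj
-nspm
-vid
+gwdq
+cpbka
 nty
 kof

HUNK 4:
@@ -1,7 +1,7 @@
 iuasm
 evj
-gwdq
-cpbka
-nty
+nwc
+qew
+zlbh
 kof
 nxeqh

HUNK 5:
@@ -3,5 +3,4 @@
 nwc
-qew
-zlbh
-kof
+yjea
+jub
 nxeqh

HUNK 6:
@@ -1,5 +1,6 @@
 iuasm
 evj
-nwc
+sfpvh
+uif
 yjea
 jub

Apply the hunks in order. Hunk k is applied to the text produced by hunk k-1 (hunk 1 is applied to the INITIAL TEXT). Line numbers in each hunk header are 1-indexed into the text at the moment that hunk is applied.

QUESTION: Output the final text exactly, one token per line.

Answer: iuasm
evj
sfpvh
uif
yjea
jub
nxeqh

Derivation:
Hunk 1: at line 2 remove [cpw] add [umitf,uzy] -> 8 lines: iuasm evj nspm umitf uzy ewrek kof nxeqh
Hunk 2: at line 2 remove [umitf,uzy,ewrek] add [vid,nty] -> 7 lines: iuasm evj nspm vid nty kof nxeqh
Hunk 3: at line 1 remove [nspm,vid] add [gwdq,cpbka] -> 7 lines: iuasm evj gwdq cpbka nty kof nxeqh
Hunk 4: at line 1 remove [gwdq,cpbka,nty] add [nwc,qew,zlbh] -> 7 lines: iuasm evj nwc qew zlbh kof nxeqh
Hunk 5: at line 3 remove [qew,zlbh,kof] add [yjea,jub] -> 6 lines: iuasm evj nwc yjea jub nxeqh
Hunk 6: at line 1 remove [nwc] add [sfpvh,uif] -> 7 lines: iuasm evj sfpvh uif yjea jub nxeqh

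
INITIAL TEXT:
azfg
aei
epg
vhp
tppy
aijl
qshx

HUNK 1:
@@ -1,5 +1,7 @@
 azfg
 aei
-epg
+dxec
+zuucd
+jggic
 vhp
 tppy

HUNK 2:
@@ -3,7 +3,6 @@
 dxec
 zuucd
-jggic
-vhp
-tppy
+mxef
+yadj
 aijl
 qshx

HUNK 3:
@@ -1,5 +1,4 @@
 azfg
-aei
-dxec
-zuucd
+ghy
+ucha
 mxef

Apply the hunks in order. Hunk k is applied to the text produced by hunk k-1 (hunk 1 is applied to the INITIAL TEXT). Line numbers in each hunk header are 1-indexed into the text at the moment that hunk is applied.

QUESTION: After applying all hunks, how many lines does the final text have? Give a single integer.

Answer: 7

Derivation:
Hunk 1: at line 1 remove [epg] add [dxec,zuucd,jggic] -> 9 lines: azfg aei dxec zuucd jggic vhp tppy aijl qshx
Hunk 2: at line 3 remove [jggic,vhp,tppy] add [mxef,yadj] -> 8 lines: azfg aei dxec zuucd mxef yadj aijl qshx
Hunk 3: at line 1 remove [aei,dxec,zuucd] add [ghy,ucha] -> 7 lines: azfg ghy ucha mxef yadj aijl qshx
Final line count: 7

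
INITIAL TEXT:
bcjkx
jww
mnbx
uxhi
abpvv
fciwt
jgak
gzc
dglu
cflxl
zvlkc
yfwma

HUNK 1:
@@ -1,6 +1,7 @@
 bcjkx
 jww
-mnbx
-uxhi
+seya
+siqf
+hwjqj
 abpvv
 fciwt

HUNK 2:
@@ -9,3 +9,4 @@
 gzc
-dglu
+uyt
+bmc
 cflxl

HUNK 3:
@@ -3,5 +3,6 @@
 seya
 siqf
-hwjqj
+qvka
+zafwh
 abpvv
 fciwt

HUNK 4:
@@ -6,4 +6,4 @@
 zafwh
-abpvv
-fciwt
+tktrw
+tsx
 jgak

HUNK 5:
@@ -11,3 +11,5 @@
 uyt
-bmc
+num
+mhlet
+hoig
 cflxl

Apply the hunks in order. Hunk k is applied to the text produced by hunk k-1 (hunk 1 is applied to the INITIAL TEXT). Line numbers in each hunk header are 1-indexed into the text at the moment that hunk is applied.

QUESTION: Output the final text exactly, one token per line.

Hunk 1: at line 1 remove [mnbx,uxhi] add [seya,siqf,hwjqj] -> 13 lines: bcjkx jww seya siqf hwjqj abpvv fciwt jgak gzc dglu cflxl zvlkc yfwma
Hunk 2: at line 9 remove [dglu] add [uyt,bmc] -> 14 lines: bcjkx jww seya siqf hwjqj abpvv fciwt jgak gzc uyt bmc cflxl zvlkc yfwma
Hunk 3: at line 3 remove [hwjqj] add [qvka,zafwh] -> 15 lines: bcjkx jww seya siqf qvka zafwh abpvv fciwt jgak gzc uyt bmc cflxl zvlkc yfwma
Hunk 4: at line 6 remove [abpvv,fciwt] add [tktrw,tsx] -> 15 lines: bcjkx jww seya siqf qvka zafwh tktrw tsx jgak gzc uyt bmc cflxl zvlkc yfwma
Hunk 5: at line 11 remove [bmc] add [num,mhlet,hoig] -> 17 lines: bcjkx jww seya siqf qvka zafwh tktrw tsx jgak gzc uyt num mhlet hoig cflxl zvlkc yfwma

Answer: bcjkx
jww
seya
siqf
qvka
zafwh
tktrw
tsx
jgak
gzc
uyt
num
mhlet
hoig
cflxl
zvlkc
yfwma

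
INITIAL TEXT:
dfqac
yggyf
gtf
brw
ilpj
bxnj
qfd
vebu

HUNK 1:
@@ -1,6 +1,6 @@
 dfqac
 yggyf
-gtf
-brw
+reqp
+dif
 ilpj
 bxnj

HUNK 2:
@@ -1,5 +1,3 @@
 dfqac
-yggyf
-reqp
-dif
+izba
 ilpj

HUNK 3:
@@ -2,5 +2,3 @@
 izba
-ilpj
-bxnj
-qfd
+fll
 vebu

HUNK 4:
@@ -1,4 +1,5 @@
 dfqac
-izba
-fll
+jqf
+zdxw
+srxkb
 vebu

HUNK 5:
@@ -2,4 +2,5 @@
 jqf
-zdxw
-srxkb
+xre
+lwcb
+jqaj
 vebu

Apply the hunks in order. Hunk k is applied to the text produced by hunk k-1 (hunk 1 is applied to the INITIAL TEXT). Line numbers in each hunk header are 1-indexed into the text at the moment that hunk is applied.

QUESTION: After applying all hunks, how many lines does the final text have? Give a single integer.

Answer: 6

Derivation:
Hunk 1: at line 1 remove [gtf,brw] add [reqp,dif] -> 8 lines: dfqac yggyf reqp dif ilpj bxnj qfd vebu
Hunk 2: at line 1 remove [yggyf,reqp,dif] add [izba] -> 6 lines: dfqac izba ilpj bxnj qfd vebu
Hunk 3: at line 2 remove [ilpj,bxnj,qfd] add [fll] -> 4 lines: dfqac izba fll vebu
Hunk 4: at line 1 remove [izba,fll] add [jqf,zdxw,srxkb] -> 5 lines: dfqac jqf zdxw srxkb vebu
Hunk 5: at line 2 remove [zdxw,srxkb] add [xre,lwcb,jqaj] -> 6 lines: dfqac jqf xre lwcb jqaj vebu
Final line count: 6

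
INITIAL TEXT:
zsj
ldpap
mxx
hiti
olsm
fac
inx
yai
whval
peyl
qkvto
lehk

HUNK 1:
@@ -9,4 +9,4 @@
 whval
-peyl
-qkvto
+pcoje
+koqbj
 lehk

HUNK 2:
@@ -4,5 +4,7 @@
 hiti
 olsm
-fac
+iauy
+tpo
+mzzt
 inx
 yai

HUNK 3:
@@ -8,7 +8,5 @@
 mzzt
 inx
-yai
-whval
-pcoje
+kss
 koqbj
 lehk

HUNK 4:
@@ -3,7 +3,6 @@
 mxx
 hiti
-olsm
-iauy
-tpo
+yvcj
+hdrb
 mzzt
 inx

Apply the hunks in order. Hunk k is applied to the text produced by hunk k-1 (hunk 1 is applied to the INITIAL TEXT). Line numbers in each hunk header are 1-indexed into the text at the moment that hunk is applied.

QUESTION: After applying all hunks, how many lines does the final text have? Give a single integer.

Answer: 11

Derivation:
Hunk 1: at line 9 remove [peyl,qkvto] add [pcoje,koqbj] -> 12 lines: zsj ldpap mxx hiti olsm fac inx yai whval pcoje koqbj lehk
Hunk 2: at line 4 remove [fac] add [iauy,tpo,mzzt] -> 14 lines: zsj ldpap mxx hiti olsm iauy tpo mzzt inx yai whval pcoje koqbj lehk
Hunk 3: at line 8 remove [yai,whval,pcoje] add [kss] -> 12 lines: zsj ldpap mxx hiti olsm iauy tpo mzzt inx kss koqbj lehk
Hunk 4: at line 3 remove [olsm,iauy,tpo] add [yvcj,hdrb] -> 11 lines: zsj ldpap mxx hiti yvcj hdrb mzzt inx kss koqbj lehk
Final line count: 11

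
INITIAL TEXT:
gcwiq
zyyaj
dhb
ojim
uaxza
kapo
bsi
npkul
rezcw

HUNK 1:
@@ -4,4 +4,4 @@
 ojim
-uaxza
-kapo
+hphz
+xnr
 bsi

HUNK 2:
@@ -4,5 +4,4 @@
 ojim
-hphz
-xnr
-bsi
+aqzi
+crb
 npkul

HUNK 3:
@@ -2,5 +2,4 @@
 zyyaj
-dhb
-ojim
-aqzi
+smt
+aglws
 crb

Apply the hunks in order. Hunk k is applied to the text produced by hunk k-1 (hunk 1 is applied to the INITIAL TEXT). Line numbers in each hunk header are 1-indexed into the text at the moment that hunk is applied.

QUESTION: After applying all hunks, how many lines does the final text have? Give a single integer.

Answer: 7

Derivation:
Hunk 1: at line 4 remove [uaxza,kapo] add [hphz,xnr] -> 9 lines: gcwiq zyyaj dhb ojim hphz xnr bsi npkul rezcw
Hunk 2: at line 4 remove [hphz,xnr,bsi] add [aqzi,crb] -> 8 lines: gcwiq zyyaj dhb ojim aqzi crb npkul rezcw
Hunk 3: at line 2 remove [dhb,ojim,aqzi] add [smt,aglws] -> 7 lines: gcwiq zyyaj smt aglws crb npkul rezcw
Final line count: 7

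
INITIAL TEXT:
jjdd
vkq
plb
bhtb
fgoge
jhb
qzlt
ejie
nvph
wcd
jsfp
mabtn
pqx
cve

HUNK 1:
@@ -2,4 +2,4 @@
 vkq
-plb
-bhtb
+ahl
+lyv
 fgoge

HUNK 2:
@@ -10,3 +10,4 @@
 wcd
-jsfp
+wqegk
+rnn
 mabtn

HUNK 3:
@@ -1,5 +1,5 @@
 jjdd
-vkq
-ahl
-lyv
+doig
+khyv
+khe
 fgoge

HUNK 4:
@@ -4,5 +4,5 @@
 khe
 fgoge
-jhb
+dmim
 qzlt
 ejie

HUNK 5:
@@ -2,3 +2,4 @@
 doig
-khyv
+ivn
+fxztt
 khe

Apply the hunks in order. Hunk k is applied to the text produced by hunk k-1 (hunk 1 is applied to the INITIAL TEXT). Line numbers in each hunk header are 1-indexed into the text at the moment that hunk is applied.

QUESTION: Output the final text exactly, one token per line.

Hunk 1: at line 2 remove [plb,bhtb] add [ahl,lyv] -> 14 lines: jjdd vkq ahl lyv fgoge jhb qzlt ejie nvph wcd jsfp mabtn pqx cve
Hunk 2: at line 10 remove [jsfp] add [wqegk,rnn] -> 15 lines: jjdd vkq ahl lyv fgoge jhb qzlt ejie nvph wcd wqegk rnn mabtn pqx cve
Hunk 3: at line 1 remove [vkq,ahl,lyv] add [doig,khyv,khe] -> 15 lines: jjdd doig khyv khe fgoge jhb qzlt ejie nvph wcd wqegk rnn mabtn pqx cve
Hunk 4: at line 4 remove [jhb] add [dmim] -> 15 lines: jjdd doig khyv khe fgoge dmim qzlt ejie nvph wcd wqegk rnn mabtn pqx cve
Hunk 5: at line 2 remove [khyv] add [ivn,fxztt] -> 16 lines: jjdd doig ivn fxztt khe fgoge dmim qzlt ejie nvph wcd wqegk rnn mabtn pqx cve

Answer: jjdd
doig
ivn
fxztt
khe
fgoge
dmim
qzlt
ejie
nvph
wcd
wqegk
rnn
mabtn
pqx
cve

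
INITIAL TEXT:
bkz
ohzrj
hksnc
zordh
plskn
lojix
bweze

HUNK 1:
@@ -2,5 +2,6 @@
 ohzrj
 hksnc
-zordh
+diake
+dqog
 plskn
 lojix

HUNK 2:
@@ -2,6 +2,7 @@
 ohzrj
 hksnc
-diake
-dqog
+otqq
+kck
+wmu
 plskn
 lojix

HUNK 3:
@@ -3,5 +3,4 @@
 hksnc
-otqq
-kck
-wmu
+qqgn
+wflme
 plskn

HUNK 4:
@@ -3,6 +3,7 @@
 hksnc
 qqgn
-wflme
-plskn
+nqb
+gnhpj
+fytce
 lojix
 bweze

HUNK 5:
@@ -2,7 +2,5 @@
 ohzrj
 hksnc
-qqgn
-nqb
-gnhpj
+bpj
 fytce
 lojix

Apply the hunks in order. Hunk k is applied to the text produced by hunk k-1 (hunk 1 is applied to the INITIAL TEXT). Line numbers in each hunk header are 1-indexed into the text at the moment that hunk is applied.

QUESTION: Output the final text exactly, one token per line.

Answer: bkz
ohzrj
hksnc
bpj
fytce
lojix
bweze

Derivation:
Hunk 1: at line 2 remove [zordh] add [diake,dqog] -> 8 lines: bkz ohzrj hksnc diake dqog plskn lojix bweze
Hunk 2: at line 2 remove [diake,dqog] add [otqq,kck,wmu] -> 9 lines: bkz ohzrj hksnc otqq kck wmu plskn lojix bweze
Hunk 3: at line 3 remove [otqq,kck,wmu] add [qqgn,wflme] -> 8 lines: bkz ohzrj hksnc qqgn wflme plskn lojix bweze
Hunk 4: at line 3 remove [wflme,plskn] add [nqb,gnhpj,fytce] -> 9 lines: bkz ohzrj hksnc qqgn nqb gnhpj fytce lojix bweze
Hunk 5: at line 2 remove [qqgn,nqb,gnhpj] add [bpj] -> 7 lines: bkz ohzrj hksnc bpj fytce lojix bweze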